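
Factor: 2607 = 3^1 *11^1*79^1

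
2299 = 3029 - 730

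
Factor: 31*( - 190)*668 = - 2^3*5^1*19^1*31^1*167^1 = - 3934520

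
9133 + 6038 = 15171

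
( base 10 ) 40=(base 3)1111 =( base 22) 1I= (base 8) 50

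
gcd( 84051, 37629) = 9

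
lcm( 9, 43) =387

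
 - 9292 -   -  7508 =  - 1784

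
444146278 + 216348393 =660494671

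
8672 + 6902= 15574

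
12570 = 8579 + 3991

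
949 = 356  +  593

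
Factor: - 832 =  - 2^6*13^1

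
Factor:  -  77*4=  -  2^2*7^1 *11^1=- 308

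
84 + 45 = 129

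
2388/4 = 597  =  597.00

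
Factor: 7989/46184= 2^( - 3)*3^1*23^( - 1 ) *251^( - 1 )*2663^1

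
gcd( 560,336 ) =112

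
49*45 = 2205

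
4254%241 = 157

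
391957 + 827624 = 1219581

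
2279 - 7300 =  - 5021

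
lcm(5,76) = 380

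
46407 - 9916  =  36491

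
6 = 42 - 36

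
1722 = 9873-8151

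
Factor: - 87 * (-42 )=2^1*3^2*7^1*29^1 = 3654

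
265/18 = 265/18= 14.72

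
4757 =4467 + 290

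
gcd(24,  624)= 24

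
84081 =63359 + 20722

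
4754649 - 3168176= 1586473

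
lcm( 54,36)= 108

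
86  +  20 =106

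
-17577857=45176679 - 62754536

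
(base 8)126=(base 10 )86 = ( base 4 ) 1112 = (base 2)1010110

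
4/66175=4/66175 = 0.00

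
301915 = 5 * 60383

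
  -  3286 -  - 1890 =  - 1396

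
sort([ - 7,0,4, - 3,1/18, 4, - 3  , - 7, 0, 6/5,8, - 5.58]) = [ - 7, -7, - 5.58, - 3 , - 3,0, 0, 1/18,6/5, 4,4,8]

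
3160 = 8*395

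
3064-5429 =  - 2365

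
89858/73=1230 + 68/73= 1230.93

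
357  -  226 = 131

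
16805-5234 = 11571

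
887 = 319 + 568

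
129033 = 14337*9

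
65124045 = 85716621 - 20592576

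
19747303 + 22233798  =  41981101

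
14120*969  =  13682280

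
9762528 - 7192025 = 2570503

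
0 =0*14639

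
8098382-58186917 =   -  50088535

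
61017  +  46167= 107184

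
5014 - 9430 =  - 4416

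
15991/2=7995 + 1/2 = 7995.50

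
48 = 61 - 13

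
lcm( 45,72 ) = 360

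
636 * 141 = 89676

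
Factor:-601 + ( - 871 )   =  -2^6*23^1   =  - 1472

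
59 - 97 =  - 38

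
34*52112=1771808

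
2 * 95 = 190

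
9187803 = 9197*999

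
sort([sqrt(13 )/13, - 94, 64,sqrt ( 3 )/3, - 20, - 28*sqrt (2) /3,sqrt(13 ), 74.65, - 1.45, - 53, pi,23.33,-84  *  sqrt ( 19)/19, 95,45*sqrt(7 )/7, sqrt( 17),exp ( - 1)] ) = [ - 94, - 53, - 20, - 84 * sqrt(19 )/19, - 28*sqrt(2)/3 , - 1.45,sqrt( 13 )/13, exp( - 1),  sqrt (3) /3,pi,  sqrt( 13)  ,  sqrt(17 ),45*sqrt( 7) /7,23.33, 64,74.65, 95]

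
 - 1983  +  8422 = 6439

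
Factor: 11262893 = 23^1* 489691^1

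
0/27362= 0  =  0.00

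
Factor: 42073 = 42073^1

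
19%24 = 19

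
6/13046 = 3/6523 = 0.00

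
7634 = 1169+6465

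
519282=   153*3394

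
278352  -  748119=  -  469767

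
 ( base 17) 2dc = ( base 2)1100101011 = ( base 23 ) 1c6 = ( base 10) 811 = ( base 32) pb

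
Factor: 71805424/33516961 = 2^4*31^1*71^1 * 2039^1 * 33516961^( - 1 )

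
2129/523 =2129/523= 4.07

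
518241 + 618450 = 1136691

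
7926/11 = 720 + 6/11 = 720.55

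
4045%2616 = 1429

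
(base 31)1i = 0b110001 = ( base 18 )2D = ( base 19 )2b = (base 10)49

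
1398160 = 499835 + 898325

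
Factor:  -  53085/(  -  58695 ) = 3539/3913 = 7^( - 1)* 13^( - 1 )*43^( - 1)*3539^1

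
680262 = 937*726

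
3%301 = 3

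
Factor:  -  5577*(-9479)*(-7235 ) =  - 3^1*5^1*11^1*13^2*1447^1*9479^1= - 382473811005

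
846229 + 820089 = 1666318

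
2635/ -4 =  - 2635/4 = - 658.75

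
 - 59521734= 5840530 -65362264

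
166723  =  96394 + 70329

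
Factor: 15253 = 7^1*2179^1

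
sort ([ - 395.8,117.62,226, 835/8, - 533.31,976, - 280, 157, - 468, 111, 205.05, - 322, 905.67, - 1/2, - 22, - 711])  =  [ - 711  , - 533.31, - 468, - 395.8, - 322, - 280 , - 22, - 1/2, 835/8,111,117.62,  157,205.05,  226,905.67,976 ] 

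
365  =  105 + 260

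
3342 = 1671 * 2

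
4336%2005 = 326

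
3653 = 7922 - 4269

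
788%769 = 19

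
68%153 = 68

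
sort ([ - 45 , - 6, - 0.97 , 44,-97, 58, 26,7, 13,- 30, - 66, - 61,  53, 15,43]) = [ - 97,  -  66, - 61, - 45,-30,- 6 , - 0.97, 7, 13, 15, 26,43,44,53,58]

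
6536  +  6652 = 13188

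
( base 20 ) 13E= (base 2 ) 111011010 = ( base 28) gq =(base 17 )1AF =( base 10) 474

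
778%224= 106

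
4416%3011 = 1405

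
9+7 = 16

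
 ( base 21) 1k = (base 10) 41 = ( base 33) 18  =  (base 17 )27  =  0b101001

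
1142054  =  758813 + 383241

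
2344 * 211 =494584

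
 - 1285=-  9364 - -8079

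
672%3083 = 672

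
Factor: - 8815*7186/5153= - 2^1 * 5^1*41^1*43^1*3593^1*5153^(-1)  =  - 63344590/5153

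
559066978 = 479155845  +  79911133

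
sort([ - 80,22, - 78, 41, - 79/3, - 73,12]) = [ - 80 , - 78,  -  73, - 79/3, 12,22,41 ] 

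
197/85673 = 197/85673 = 0.00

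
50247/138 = 16749/46 = 364.11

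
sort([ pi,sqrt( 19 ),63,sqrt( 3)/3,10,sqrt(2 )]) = [ sqrt( 3)/3, sqrt(2),pi  ,  sqrt( 19), 10, 63] 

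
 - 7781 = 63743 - 71524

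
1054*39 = 41106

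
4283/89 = 4283/89 = 48.12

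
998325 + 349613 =1347938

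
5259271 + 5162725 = 10421996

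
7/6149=7/6149 = 0.00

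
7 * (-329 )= - 2303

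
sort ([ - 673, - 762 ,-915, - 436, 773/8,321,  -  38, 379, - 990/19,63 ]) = [-915,-762, - 673, - 436,-990/19, - 38, 63, 773/8, 321,  379] 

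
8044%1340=4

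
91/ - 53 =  - 2 + 15/53= -1.72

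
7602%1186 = 486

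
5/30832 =5/30832= 0.00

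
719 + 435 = 1154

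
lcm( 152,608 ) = 608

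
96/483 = 32/161=0.20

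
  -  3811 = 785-4596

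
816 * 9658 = 7880928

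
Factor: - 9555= -3^1 * 5^1*7^2*13^1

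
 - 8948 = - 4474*2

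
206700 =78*2650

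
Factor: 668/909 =2^2*3^(-2)*101^( - 1 ) * 167^1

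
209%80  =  49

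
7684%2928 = 1828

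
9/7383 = 3/2461= 0.00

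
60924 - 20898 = 40026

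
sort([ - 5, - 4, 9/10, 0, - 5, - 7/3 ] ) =[ - 5, - 5, - 4, - 7/3, 0,  9/10 ] 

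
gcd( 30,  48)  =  6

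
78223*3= 234669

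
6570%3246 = 78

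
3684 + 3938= 7622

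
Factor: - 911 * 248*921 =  - 2^3*3^1*31^1*307^1*911^1 = - 208079688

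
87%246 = 87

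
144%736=144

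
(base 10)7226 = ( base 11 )547a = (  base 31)7G3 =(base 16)1C3A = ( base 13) 339b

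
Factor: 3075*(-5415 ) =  - 3^2 * 5^3 * 19^2 * 41^1 = - 16651125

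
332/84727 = 332/84727   =  0.00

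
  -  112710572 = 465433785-578144357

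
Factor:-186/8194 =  - 93/4097=- 3^1* 17^( - 1)*31^1*241^( - 1)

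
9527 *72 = 685944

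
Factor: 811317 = 3^1  *13^1*71^1*293^1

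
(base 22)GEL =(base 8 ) 17611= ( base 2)1111110001001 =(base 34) 6xf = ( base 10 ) 8073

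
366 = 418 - 52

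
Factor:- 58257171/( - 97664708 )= 2^( - 2) * 3^3*7^1 * 241^1*1279^1 * 24416177^ ( - 1)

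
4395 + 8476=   12871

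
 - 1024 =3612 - 4636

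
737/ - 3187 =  - 737/3187 = -0.23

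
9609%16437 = 9609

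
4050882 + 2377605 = 6428487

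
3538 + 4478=8016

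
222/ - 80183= - 1 + 79961/80183 = - 0.00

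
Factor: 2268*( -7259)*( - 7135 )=117466444620 = 2^2*3^4*5^1*7^2*17^1*61^1*1427^1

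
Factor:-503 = -503^1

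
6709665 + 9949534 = 16659199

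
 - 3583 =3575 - 7158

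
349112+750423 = 1099535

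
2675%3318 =2675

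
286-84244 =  - 83958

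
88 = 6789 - 6701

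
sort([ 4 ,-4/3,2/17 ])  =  [ - 4/3,2/17,4 ] 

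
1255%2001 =1255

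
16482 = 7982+8500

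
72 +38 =110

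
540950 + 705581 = 1246531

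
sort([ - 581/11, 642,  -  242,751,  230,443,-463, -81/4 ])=[- 463, - 242, - 581/11, - 81/4,  230, 443,  642,751]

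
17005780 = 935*18188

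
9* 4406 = 39654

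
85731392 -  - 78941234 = 164672626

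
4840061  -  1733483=3106578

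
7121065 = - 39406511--46527576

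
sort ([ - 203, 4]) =[-203, 4]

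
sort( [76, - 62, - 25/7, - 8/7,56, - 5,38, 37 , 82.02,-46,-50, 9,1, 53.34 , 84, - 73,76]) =[ - 73,-62,-50,  -  46, - 5,-25/7,-8/7, 1,9,37,38,53.34 , 56,76,76, 82.02 , 84] 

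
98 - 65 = 33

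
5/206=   5/206  =  0.02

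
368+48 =416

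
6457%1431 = 733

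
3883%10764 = 3883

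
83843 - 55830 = 28013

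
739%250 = 239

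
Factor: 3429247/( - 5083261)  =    -  137^1*2213^( - 1)*2297^ ( - 1)*25031^1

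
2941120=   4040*728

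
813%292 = 229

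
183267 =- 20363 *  (-9)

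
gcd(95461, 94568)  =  1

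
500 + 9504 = 10004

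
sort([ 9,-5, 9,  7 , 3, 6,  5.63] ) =[-5, 3, 5.63, 6, 7,9,9]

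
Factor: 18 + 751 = 769 = 769^1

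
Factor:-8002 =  - 2^1 * 4001^1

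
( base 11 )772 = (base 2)1110011110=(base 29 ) 12r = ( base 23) 1h6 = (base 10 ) 926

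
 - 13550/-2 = 6775  +  0/1  =  6775.00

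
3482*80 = 278560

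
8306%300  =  206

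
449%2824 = 449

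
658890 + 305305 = 964195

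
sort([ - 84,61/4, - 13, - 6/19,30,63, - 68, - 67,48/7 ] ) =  [-84, - 68, - 67, - 13, - 6/19 , 48/7,61/4, 30, 63 ] 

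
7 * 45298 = 317086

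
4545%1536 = 1473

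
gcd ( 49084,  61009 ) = 1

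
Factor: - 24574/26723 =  - 2^1 * 11^1*1117^1*26723^(  -  1)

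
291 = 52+239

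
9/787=9/787 = 0.01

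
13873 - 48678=- 34805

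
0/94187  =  0=   0.00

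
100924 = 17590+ 83334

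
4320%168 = 120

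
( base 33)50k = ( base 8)12531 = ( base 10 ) 5465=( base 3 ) 21111102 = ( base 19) f2c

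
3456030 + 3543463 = 6999493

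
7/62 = 7/62 = 0.11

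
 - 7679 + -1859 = -9538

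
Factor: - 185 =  - 5^1 * 37^1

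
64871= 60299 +4572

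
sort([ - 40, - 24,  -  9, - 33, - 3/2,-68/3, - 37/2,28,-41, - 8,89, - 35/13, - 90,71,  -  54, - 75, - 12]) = [ - 90, - 75, - 54,-41, - 40, - 33, - 24, - 68/3, - 37/2, - 12, - 9,-8, - 35/13 , -3/2, 28, 71 , 89 ] 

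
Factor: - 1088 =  - 2^6*17^1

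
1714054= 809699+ 904355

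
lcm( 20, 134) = 1340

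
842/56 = 15 + 1/28 = 15.04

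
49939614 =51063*978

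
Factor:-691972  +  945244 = 253272 = 2^3*3^1*61^1*173^1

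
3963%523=302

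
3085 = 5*617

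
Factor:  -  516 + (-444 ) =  - 2^6*3^1*5^1 = - 960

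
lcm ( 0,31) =0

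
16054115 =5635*2849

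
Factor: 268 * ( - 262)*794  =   - 2^4 * 67^1*131^1*397^1 = - 55751504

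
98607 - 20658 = 77949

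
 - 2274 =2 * ( - 1137 )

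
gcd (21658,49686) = 1274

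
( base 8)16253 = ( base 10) 7339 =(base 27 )a1m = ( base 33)6od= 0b1110010101011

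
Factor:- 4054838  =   - 2^1*29^1*69911^1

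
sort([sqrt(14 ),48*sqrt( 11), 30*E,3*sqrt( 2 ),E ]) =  [E , sqrt(14),  3*sqrt(2 ), 30*E,48*sqrt( 11 ) ] 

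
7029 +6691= 13720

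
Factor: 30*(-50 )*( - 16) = 24000 = 2^6*3^1  *5^3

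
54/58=27/29 = 0.93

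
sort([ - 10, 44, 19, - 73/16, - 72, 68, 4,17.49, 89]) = [-72, - 10, - 73/16, 4, 17.49, 19 , 44, 68,89 ] 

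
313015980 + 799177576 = 1112193556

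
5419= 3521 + 1898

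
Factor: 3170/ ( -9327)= - 2^1*3^( - 1)*5^1*317^1*3109^ ( - 1)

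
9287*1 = 9287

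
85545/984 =86 + 307/328 = 86.94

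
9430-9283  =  147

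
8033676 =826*9726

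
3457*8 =27656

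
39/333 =13/111= 0.12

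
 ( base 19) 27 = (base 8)55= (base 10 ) 45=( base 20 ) 25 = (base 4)231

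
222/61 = 3 + 39/61  =  3.64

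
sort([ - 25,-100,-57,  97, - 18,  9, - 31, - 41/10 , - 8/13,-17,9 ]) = [ - 100, - 57,  -  31, - 25  , - 18, - 17, - 41/10, - 8/13, 9,9,97 ]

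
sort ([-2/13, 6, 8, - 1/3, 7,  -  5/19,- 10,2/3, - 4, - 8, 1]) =[ - 10, -8, - 4, - 1/3, -5/19, - 2/13, 2/3,  1,6, 7, 8]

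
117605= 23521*5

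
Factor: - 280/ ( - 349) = 2^3 * 5^1*7^1*349^( - 1)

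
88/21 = 88/21=4.19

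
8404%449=322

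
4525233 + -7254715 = -2729482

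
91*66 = 6006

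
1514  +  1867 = 3381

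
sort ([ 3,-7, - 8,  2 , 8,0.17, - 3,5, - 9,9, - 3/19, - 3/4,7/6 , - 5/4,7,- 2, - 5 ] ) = [ - 9 , - 8,  -  7,  -  5, - 3, - 2, - 5/4, - 3/4, -3/19,0.17, 7/6,2,3, 5,7,8,9 ]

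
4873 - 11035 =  - 6162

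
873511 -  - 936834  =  1810345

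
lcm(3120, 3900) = 15600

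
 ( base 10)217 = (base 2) 11011001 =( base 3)22001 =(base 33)6J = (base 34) 6D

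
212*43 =9116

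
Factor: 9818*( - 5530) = - 54293540 = - 2^2*5^1 *7^1  *  79^1*4909^1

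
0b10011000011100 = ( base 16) 261c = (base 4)2120130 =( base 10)9756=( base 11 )736A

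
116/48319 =116/48319 = 0.00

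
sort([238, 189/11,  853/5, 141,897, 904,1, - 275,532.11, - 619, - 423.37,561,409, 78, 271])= [ - 619, - 423.37, - 275, 1, 189/11,  78, 141 , 853/5, 238, 271, 409,532.11,561,  897, 904] 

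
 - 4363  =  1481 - 5844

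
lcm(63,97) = 6111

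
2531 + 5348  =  7879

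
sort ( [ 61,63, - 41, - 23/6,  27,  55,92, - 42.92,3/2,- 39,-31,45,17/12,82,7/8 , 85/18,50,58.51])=[ - 42.92, - 41, - 39,-31, - 23/6,7/8,17/12, 3/2,85/18, 27,45,50,55,58.51, 61,63,82,  92]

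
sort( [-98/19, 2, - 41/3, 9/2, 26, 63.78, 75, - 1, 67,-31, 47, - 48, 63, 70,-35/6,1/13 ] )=[ - 48,-31,  -  41/3, - 35/6, - 98/19, - 1, 1/13, 2, 9/2, 26, 47,63,63.78, 67, 70,75 ]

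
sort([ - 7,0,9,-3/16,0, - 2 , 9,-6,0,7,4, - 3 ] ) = [ -7, - 6, - 3, - 2, - 3/16,0,0, 0,4,7,9,9]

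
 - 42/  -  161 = 6/23  =  0.26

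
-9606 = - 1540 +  -8066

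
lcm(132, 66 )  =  132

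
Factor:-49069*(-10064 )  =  2^4 *17^1*37^1*49069^1 = 493830416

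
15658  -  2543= 13115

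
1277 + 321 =1598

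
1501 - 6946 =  - 5445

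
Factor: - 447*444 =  - 2^2*3^2*37^1*149^1 = - 198468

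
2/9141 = 2/9141 = 0.00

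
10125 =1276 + 8849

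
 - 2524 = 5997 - 8521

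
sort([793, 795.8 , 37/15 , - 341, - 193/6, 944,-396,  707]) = [ - 396 , - 341,-193/6,37/15 , 707,793,795.8,  944 ] 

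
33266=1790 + 31476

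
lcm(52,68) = 884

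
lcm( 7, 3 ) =21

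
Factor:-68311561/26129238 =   -  2^(-1 )*3^( - 1)*17^(-1 )*256169^( - 1 ) *68311561^1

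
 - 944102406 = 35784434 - 979886840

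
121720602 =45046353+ 76674249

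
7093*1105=7837765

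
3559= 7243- 3684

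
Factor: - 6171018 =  - 2^1*3^1 * 7^1*349^1*421^1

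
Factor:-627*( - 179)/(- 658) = -112233/658=- 2^( -1 )*3^1 * 7^( - 1) *11^1*19^1 * 47^ ( - 1 ) * 179^1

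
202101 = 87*2323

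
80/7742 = 40/3871 = 0.01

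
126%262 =126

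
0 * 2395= 0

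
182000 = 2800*65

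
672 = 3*224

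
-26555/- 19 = 26555/19 = 1397.63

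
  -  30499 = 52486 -82985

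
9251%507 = 125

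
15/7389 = 5/2463 =0.00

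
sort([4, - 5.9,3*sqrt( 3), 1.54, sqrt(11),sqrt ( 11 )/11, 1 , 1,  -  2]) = [ - 5.9, - 2, sqrt( 11 ) /11, 1,1 , 1.54, sqrt(11), 4,3 * sqrt( 3 )]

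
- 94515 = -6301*15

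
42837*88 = 3769656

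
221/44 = 221/44 =5.02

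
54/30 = 1 + 4/5= 1.80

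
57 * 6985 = 398145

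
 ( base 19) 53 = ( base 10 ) 98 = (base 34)2u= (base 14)70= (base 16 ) 62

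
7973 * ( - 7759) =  - 61862507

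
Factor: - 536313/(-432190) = 2^(- 1)*3^1 * 5^( - 1)*11^(  -  1 ) *19^1*97^2*3929^ ( - 1) 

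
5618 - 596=5022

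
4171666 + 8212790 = 12384456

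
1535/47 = 32 + 31/47= 32.66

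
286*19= 5434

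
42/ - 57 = -1+5/19  =  - 0.74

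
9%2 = 1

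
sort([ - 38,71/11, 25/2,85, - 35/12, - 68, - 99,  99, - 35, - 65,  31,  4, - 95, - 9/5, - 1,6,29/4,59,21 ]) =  [ - 99, - 95, - 68, - 65, - 38 ,  -  35,-35/12, - 9/5, - 1,4,  6 , 71/11, 29/4  ,  25/2, 21, 31,59, 85,99] 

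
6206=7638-1432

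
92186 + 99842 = 192028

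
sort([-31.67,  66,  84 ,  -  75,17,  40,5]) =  [ - 75, - 31.67,5, 17,  40 , 66, 84] 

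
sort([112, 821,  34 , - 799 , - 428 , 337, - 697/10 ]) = [ - 799 , - 428, - 697/10, 34, 112, 337 , 821]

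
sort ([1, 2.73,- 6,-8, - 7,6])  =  [ - 8,- 7, - 6, 1 , 2.73,6]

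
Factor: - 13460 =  - 2^2  *  5^1*673^1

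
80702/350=230 + 101/175 = 230.58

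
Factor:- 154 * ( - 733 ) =112882 = 2^1*7^1  *  11^1*733^1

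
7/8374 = 7/8374= 0.00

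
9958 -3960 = 5998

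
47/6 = 47/6 = 7.83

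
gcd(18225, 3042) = 9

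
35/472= 35/472 = 0.07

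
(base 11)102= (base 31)3U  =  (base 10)123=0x7b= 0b1111011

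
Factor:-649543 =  - 23^1*31^1*911^1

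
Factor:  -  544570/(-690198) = 272285/345099 = 3^(-1)*5^1*13^1*37^(-1 )*59^1*71^1*3109^( - 1)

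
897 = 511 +386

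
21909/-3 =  - 7303 + 0/1 = - 7303.00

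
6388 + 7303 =13691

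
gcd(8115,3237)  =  3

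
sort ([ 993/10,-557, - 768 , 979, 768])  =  [-768, - 557,993/10, 768, 979] 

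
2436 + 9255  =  11691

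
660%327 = 6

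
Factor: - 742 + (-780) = - 2^1*761^1= -1522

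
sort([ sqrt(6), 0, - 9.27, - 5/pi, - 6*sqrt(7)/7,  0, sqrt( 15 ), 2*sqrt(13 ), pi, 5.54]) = [-9.27, - 6*sqrt( 7 ) /7, - 5/pi,0,0,sqrt(6), pi, sqrt(15 ),5.54, 2  *  sqrt( 13 )]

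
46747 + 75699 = 122446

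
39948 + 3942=43890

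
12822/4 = 3205 + 1/2 = 3205.50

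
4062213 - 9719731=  -5657518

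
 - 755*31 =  - 23405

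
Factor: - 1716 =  - 2^2*3^1* 11^1*13^1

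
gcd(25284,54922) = 14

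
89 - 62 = 27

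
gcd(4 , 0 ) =4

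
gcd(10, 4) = 2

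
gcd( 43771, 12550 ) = 1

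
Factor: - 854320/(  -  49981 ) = 2^4*5^1*59^1*151^( - 1 ) *181^1*331^(  -  1)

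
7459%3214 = 1031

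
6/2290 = 3/1145 = 0.00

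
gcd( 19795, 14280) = 5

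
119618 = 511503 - 391885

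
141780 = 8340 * 17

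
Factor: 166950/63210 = 795/301 = 3^1*5^1*7^( - 1)*43^( - 1)*53^1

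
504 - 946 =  - 442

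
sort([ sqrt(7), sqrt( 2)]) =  [ sqrt( 2),sqrt( 7)]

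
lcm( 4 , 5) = 20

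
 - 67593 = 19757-87350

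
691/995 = 691/995 = 0.69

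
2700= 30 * 90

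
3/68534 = 3/68534= 0.00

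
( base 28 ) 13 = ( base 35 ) v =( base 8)37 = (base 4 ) 133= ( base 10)31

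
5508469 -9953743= - 4445274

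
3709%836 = 365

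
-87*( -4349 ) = 378363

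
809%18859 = 809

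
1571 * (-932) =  - 1464172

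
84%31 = 22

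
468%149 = 21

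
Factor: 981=3^2*109^1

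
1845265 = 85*21709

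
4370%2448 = 1922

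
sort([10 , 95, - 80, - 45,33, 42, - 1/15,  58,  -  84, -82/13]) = [  -  84,  -  80,-45, - 82/13, - 1/15, 10,33,42 , 58,95]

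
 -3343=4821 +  - 8164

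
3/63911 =3/63911= 0.00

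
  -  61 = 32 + -93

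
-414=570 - 984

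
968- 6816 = -5848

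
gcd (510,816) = 102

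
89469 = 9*9941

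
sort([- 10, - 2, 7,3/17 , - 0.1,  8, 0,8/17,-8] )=[ - 10,  -  8,-2, - 0.1,0, 3/17, 8/17, 7, 8 ] 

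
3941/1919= 3941/1919 =2.05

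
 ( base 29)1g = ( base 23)1M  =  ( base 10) 45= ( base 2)101101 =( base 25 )1k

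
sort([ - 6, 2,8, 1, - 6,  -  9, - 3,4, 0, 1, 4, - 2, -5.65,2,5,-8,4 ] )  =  [- 9,-8, - 6,-6, - 5.65, - 3,- 2,0,1, 1, 2, 2,4,4, 4, 5,8] 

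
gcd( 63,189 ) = 63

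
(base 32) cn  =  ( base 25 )G7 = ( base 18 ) 14B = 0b110010111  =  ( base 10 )407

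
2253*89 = 200517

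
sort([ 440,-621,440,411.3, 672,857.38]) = [ - 621,411.3 , 440,440,672,857.38]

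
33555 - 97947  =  -64392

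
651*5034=3277134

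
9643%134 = 129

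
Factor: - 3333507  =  -3^1*1111169^1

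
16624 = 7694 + 8930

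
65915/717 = 65915/717 =91.93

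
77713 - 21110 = 56603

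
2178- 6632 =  - 4454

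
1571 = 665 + 906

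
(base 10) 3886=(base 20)9E6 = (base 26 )5jc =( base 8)7456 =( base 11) 2a13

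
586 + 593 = 1179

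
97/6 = 16+1/6 = 16.17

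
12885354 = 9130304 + 3755050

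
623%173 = 104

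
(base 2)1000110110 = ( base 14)2C6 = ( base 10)566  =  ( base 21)15k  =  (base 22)13g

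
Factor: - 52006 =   -  2^1*26003^1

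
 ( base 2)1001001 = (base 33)27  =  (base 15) 4D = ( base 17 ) 45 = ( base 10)73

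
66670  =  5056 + 61614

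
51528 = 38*1356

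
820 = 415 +405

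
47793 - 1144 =46649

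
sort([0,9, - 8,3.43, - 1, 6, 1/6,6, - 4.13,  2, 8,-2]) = [ - 8, - 4.13, - 2,  -  1,0,1/6, 2, 3.43,6,6,8,9] 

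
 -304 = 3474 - 3778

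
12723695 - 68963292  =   - 56239597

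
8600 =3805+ 4795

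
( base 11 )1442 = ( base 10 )1861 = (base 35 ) 1I6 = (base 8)3505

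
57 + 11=68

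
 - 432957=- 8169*53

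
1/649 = 1/649=   0.00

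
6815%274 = 239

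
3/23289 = 1/7763  =  0.00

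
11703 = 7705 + 3998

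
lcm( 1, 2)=2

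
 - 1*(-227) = 227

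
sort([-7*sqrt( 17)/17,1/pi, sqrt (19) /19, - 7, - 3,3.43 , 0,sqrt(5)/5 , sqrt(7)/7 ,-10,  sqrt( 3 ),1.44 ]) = [ - 10, - 7, - 3, - 7 * sqrt ( 17)/17,0,sqrt(19 )/19,1/pi,sqrt( 7)/7,sqrt( 5)/5 , 1.44,sqrt(3),3.43] 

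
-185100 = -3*61700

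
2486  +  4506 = 6992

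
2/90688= 1/45344= 0.00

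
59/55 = 1  +  4/55 = 1.07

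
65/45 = 13/9 =1.44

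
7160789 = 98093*73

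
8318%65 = 63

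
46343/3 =15447+2/3 = 15447.67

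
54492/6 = 9082 = 9082.00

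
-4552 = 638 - 5190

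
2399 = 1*2399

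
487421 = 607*803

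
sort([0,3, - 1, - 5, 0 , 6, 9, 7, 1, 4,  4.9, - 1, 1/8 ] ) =[ - 5, - 1, - 1 , 0, 0,1/8,1,3, 4,4.9, 6, 7,9] 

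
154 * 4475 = 689150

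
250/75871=250/75871 = 0.00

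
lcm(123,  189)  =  7749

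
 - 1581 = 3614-5195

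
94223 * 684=64448532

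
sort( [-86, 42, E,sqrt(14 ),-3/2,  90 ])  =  [ - 86, - 3/2,E,sqrt( 14 ), 42,90]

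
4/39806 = 2/19903 = 0.00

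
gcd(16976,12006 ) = 2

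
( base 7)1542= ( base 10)618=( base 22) 162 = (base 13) 387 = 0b1001101010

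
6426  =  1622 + 4804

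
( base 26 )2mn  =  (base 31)20P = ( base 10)1947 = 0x79B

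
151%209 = 151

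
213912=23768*9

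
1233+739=1972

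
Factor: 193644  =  2^2*3^3*11^1*163^1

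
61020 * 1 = 61020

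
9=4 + 5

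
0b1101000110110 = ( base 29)7sb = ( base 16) 1A36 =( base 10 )6710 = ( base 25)aia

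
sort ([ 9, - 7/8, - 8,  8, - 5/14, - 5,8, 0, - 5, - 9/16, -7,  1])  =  [ - 8, - 7, - 5, - 5,- 7/8, - 9/16, - 5/14,0  ,  1,8,8,  9 ]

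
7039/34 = 207 + 1/34 = 207.03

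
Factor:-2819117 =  - 7^3*8219^1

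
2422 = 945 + 1477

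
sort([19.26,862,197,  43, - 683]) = [ -683,19.26, 43 , 197,862]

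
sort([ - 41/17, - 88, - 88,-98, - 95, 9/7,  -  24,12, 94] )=[-98,-95, - 88, - 88, - 24, - 41/17 , 9/7, 12,  94]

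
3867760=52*74380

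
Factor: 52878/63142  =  3^1*7^1*131^( -1 )*241^(  -  1)*1259^1=26439/31571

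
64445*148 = 9537860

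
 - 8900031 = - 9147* 973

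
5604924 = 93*60268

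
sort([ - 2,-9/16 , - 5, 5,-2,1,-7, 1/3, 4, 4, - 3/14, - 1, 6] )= [ - 7, - 5, - 2,-2, - 1 , - 9/16,-3/14,1/3, 1,4, 4,5 , 6]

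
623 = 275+348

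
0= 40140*0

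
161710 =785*206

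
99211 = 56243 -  - 42968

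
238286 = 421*566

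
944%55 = 9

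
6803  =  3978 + 2825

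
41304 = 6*6884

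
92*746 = 68632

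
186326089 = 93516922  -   - 92809167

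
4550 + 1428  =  5978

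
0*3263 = 0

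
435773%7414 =5761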